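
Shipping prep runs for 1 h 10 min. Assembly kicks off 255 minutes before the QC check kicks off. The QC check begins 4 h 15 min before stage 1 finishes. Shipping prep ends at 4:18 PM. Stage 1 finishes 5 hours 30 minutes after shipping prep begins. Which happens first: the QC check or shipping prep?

Shipping prep starts at 4:18 PM − 70 min = 3:08 PM.
Stage 1 ends at 3:08 PM + 330 min = 8:38 PM.
The QC check starts at 8:38 PM − 255 min = 4:23 PM.
The QC check starts at 4:23 PM and shipping prep starts at 3:08 PM, so shipping prep is first.

shipping prep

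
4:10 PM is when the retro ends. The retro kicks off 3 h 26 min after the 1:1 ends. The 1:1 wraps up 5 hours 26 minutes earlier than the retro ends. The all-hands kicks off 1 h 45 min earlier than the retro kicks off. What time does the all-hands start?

12:25 PM

The 1:1 ends at 4:10 PM − 326 min = 10:44 AM.
The retro starts at 10:44 AM + 206 min = 2:10 PM.
The all-hands starts at 2:10 PM − 105 min = 12:25 PM.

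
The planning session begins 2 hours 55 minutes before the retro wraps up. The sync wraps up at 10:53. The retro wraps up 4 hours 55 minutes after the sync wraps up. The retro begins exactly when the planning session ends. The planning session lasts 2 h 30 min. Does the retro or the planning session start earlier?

the planning session

The retro ends at 10:53 + 295 min = 15:48.
The planning session starts at 15:48 − 175 min = 12:53.
The planning session ends at 12:53 + 150 min = 15:23.
So the retro starts at 15:23.
The retro starts at 15:23 and the planning session starts at 12:53, so the planning session is first.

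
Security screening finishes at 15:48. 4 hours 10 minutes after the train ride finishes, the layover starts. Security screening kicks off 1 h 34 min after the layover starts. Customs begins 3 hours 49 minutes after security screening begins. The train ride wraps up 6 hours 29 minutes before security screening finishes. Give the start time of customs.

The train ride ends at 15:48 − 389 min = 09:19.
The layover starts at 09:19 + 250 min = 13:29.
Security screening starts at 13:29 + 94 min = 15:03.
Customs starts at 15:03 + 229 min = 18:52.

18:52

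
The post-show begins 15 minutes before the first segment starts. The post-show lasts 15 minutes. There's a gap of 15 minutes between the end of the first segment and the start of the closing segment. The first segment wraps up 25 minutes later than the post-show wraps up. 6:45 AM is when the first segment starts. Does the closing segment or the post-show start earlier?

the post-show

The post-show starts at 6:45 AM − 15 min = 6:30 AM.
The post-show ends at 6:30 AM + 15 min = 6:45 AM.
The first segment ends at 6:45 AM + 25 min = 7:10 AM.
The closing segment starts at 7:10 AM + 15 min = 7:25 AM.
The closing segment starts at 7:25 AM and the post-show starts at 6:30 AM, so the post-show is first.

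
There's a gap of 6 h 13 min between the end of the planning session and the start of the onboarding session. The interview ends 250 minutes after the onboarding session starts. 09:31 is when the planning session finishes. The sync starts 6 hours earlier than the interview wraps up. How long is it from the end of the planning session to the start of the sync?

The onboarding session starts at 09:31 + 373 min = 15:44.
The interview ends at 15:44 + 250 min = 19:54.
The sync starts at 19:54 − 360 min = 13:54.
From 09:31 to 13:54 is 4 h 23 min.

4 h 23 min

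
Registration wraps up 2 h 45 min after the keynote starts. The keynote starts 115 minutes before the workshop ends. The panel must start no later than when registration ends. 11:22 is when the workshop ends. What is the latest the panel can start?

12:12

The keynote starts at 11:22 − 115 min = 09:27.
Registration ends at 09:27 + 165 min = 12:12.
The panel is bounded by registration, so the latest it can start is 12:12.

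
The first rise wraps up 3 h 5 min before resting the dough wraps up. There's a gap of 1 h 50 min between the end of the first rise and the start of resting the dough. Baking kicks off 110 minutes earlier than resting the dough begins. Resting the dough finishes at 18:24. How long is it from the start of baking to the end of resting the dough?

The first rise ends at 18:24 − 185 min = 15:19.
Resting the dough starts at 15:19 + 110 min = 17:09.
Baking starts at 17:09 − 110 min = 15:19.
From 15:19 to 18:24 is 185 minutes.

185 minutes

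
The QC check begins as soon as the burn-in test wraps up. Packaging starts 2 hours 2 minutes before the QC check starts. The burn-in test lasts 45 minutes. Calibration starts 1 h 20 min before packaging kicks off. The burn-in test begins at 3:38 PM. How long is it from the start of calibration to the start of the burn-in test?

The burn-in test ends at 3:38 PM + 45 min = 4:23 PM.
So the QC check starts at 4:23 PM.
Packaging starts at 4:23 PM − 122 min = 2:21 PM.
Calibration starts at 2:21 PM − 80 min = 1:01 PM.
From 1:01 PM to 3:38 PM is 2 hours 37 minutes.

2 hours 37 minutes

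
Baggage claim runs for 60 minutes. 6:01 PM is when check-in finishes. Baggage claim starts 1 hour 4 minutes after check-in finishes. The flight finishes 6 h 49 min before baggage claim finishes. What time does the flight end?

Baggage claim starts at 6:01 PM + 64 min = 7:05 PM.
Baggage claim ends at 7:05 PM + 60 min = 8:05 PM.
The flight ends at 8:05 PM − 409 min = 1:16 PM.

1:16 PM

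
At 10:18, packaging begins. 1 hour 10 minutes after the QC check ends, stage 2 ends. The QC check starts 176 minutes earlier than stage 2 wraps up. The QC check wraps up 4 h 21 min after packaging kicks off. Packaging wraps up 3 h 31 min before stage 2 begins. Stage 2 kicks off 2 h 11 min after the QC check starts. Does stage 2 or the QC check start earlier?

The QC check ends at 10:18 + 261 min = 14:39.
Stage 2 ends at 14:39 + 70 min = 15:49.
The QC check starts at 15:49 − 176 min = 12:53.
Stage 2 starts at 12:53 + 131 min = 15:04.
Stage 2 starts at 15:04 and the QC check starts at 12:53, so the QC check is first.

the QC check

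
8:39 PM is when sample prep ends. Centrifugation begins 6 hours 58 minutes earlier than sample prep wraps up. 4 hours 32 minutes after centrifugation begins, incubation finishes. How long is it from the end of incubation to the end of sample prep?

Centrifugation starts at 8:39 PM − 418 min = 1:41 PM.
Incubation ends at 1:41 PM + 272 min = 6:13 PM.
From 6:13 PM to 8:39 PM is 2 hours 26 minutes.

2 hours 26 minutes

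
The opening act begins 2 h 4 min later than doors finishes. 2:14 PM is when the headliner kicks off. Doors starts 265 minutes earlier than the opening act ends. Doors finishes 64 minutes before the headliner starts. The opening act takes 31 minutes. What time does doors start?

Doors ends at 2:14 PM − 64 min = 1:10 PM.
The opening act starts at 1:10 PM + 124 min = 3:14 PM.
The opening act ends at 3:14 PM + 31 min = 3:45 PM.
Doors starts at 3:45 PM − 265 min = 11:20 AM.

11:20 AM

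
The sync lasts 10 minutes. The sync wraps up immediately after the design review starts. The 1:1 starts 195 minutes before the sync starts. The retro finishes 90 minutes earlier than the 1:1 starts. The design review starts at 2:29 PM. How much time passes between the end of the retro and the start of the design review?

4 hours 55 minutes

The sync ends at 2:29 PM.
The sync starts at 2:29 PM − 10 min = 2:19 PM.
The 1:1 starts at 2:19 PM − 195 min = 11:04 AM.
The retro ends at 11:04 AM − 90 min = 9:34 AM.
From 9:34 AM to 2:29 PM is 4 hours 55 minutes.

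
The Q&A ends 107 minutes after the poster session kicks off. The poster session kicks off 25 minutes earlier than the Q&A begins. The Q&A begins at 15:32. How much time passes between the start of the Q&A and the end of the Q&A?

1 h 22 min

The poster session starts at 15:32 − 25 min = 15:07.
The Q&A ends at 15:07 + 107 min = 16:54.
From 15:32 to 16:54 is 1 h 22 min.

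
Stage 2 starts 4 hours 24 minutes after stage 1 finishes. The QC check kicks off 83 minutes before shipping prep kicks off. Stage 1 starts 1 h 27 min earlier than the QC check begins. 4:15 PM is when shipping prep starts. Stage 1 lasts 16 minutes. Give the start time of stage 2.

The QC check starts at 4:15 PM − 83 min = 2:52 PM.
Stage 1 starts at 2:52 PM − 87 min = 1:25 PM.
Stage 1 ends at 1:25 PM + 16 min = 1:41 PM.
Stage 2 starts at 1:41 PM + 264 min = 6:05 PM.

6:05 PM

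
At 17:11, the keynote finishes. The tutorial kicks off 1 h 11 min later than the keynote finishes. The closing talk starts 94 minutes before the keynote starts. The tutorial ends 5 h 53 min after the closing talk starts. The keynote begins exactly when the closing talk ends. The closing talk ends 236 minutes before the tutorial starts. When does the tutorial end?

18:45

The tutorial starts at 17:11 + 71 min = 18:22.
The closing talk ends at 18:22 − 236 min = 14:26.
So the keynote starts at 14:26.
The closing talk starts at 14:26 − 94 min = 12:52.
The tutorial ends at 12:52 + 353 min = 18:45.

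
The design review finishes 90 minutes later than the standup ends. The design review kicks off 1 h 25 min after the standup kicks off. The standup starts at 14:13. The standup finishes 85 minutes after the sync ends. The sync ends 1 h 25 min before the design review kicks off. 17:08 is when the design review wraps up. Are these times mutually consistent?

Yes

The design review starts at 14:13 + 85 min = 15:38.
The sync ends at 15:38 − 85 min = 14:13.
The standup ends at 14:13 + 85 min = 15:38.
The design review ends at 15:38 + 90 min = 17:08.
That matches the stated 17:08, so the schedule is consistent.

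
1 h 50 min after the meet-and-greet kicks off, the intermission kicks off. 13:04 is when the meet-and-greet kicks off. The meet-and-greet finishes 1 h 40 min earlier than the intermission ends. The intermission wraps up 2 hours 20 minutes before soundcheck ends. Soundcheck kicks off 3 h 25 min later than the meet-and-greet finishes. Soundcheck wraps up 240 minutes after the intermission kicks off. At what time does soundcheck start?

The intermission starts at 13:04 + 110 min = 14:54.
Soundcheck ends at 14:54 + 240 min = 18:54.
The intermission ends at 18:54 − 140 min = 16:34.
The meet-and-greet ends at 16:34 − 100 min = 14:54.
Soundcheck starts at 14:54 + 205 min = 18:19.

18:19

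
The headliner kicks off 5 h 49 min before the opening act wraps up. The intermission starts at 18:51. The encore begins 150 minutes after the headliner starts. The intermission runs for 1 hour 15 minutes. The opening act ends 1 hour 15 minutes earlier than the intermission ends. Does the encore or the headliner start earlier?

the headliner

The intermission ends at 18:51 + 75 min = 20:06.
The opening act ends at 20:06 − 75 min = 18:51.
The headliner starts at 18:51 − 349 min = 13:02.
The encore starts at 13:02 + 150 min = 15:32.
The encore starts at 15:32 and the headliner starts at 13:02, so the headliner is first.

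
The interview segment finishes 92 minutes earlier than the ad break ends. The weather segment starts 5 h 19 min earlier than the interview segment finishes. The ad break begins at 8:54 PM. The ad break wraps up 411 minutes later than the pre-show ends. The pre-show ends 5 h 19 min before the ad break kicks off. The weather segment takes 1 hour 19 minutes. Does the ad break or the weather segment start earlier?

The pre-show ends at 8:54 PM − 319 min = 3:35 PM.
The ad break ends at 3:35 PM + 411 min = 10:26 PM.
The interview segment ends at 10:26 PM − 92 min = 8:54 PM.
The weather segment starts at 8:54 PM − 319 min = 3:35 PM.
The ad break starts at 8:54 PM and the weather segment starts at 3:35 PM, so the weather segment is first.

the weather segment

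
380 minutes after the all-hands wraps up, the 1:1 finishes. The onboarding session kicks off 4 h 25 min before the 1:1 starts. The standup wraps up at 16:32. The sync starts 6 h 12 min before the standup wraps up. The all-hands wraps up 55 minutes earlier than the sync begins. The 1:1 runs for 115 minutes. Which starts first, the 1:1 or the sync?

the sync

The sync starts at 16:32 − 372 min = 10:20.
The all-hands ends at 10:20 − 55 min = 09:25.
The 1:1 ends at 09:25 + 380 min = 15:45.
The 1:1 starts at 15:45 − 115 min = 13:50.
The 1:1 starts at 13:50 and the sync starts at 10:20, so the sync is first.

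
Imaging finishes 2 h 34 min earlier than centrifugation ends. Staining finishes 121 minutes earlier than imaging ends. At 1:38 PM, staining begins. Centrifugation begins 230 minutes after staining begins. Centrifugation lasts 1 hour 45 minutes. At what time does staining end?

Centrifugation starts at 1:38 PM + 230 min = 5:28 PM.
Centrifugation ends at 5:28 PM + 105 min = 7:13 PM.
Imaging ends at 7:13 PM − 154 min = 4:39 PM.
Staining ends at 4:39 PM − 121 min = 2:38 PM.

2:38 PM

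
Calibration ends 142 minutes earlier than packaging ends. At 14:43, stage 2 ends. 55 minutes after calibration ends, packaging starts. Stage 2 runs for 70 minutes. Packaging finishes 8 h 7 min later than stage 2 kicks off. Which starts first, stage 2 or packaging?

stage 2

Stage 2 starts at 14:43 − 70 min = 13:33.
Packaging ends at 13:33 + 487 min = 21:40.
Calibration ends at 21:40 − 142 min = 19:18.
Packaging starts at 19:18 + 55 min = 20:13.
Stage 2 starts at 13:33 and packaging starts at 20:13, so stage 2 is first.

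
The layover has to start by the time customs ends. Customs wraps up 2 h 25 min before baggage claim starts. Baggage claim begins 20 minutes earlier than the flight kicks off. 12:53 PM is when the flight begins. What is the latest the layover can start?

10:08 AM

Baggage claim starts at 12:53 PM − 20 min = 12:33 PM.
Customs ends at 12:33 PM − 145 min = 10:08 AM.
The layover is bounded by customs, so the latest it can start is 10:08 AM.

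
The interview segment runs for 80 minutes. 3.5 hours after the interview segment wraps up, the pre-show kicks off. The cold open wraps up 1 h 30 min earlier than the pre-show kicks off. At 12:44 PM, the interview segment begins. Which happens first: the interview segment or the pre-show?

The interview segment ends at 12:44 PM + 80 min = 2:04 PM.
The pre-show starts at 2:04 PM + 210 min = 5:34 PM.
The interview segment starts at 12:44 PM and the pre-show starts at 5:34 PM, so the interview segment is first.

the interview segment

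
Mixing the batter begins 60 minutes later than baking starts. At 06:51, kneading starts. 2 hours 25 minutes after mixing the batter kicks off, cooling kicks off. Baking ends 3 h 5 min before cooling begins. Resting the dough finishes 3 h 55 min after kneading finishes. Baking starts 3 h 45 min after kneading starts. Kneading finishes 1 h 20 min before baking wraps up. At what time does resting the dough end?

Baking starts at 06:51 + 225 min = 10:36.
Mixing the batter starts at 10:36 + 60 min = 11:36.
Cooling starts at 11:36 + 145 min = 14:01.
Baking ends at 14:01 − 185 min = 10:56.
Kneading ends at 10:56 − 80 min = 09:36.
Resting the dough ends at 09:36 + 235 min = 13:31.

13:31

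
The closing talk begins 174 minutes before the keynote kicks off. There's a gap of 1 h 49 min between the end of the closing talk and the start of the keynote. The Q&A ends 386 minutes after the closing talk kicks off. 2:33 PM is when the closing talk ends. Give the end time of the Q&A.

7:54 PM

The keynote starts at 2:33 PM + 109 min = 4:22 PM.
The closing talk starts at 4:22 PM − 174 min = 1:28 PM.
The Q&A ends at 1:28 PM + 386 min = 7:54 PM.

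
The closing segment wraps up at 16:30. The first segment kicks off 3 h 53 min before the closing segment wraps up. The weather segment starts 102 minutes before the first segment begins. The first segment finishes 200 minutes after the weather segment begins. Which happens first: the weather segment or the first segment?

the weather segment

The first segment starts at 16:30 − 233 min = 12:37.
The weather segment starts at 12:37 − 102 min = 10:55.
The weather segment starts at 10:55 and the first segment starts at 12:37, so the weather segment is first.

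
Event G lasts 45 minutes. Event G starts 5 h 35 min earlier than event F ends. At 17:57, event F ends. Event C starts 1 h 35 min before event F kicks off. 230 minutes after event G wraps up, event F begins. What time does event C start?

15:22

Event G starts at 17:57 − 335 min = 12:22.
Event G ends at 12:22 + 45 min = 13:07.
Event F starts at 13:07 + 230 min = 16:57.
Event C starts at 16:57 − 95 min = 15:22.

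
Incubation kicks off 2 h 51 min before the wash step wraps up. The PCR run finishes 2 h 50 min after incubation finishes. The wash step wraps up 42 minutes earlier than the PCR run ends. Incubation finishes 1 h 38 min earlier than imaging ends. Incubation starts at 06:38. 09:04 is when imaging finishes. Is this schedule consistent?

Incubation ends at 09:04 − 98 min = 07:26.
The PCR run ends at 07:26 + 170 min = 10:16.
The wash step ends at 10:16 − 42 min = 09:34.
Incubation starts at 09:34 − 171 min = 06:43.
But incubation is also said to start at 06:38 — a 5-minute conflict.

No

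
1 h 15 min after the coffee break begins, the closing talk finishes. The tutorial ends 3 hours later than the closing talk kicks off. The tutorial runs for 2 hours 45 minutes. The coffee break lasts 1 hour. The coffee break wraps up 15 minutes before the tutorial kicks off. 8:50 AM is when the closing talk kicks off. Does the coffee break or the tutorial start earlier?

the coffee break

The tutorial ends at 8:50 AM + 180 min = 11:50 AM.
The tutorial starts at 11:50 AM − 165 min = 9:05 AM.
The coffee break ends at 9:05 AM − 15 min = 8:50 AM.
The coffee break starts at 8:50 AM − 60 min = 7:50 AM.
The coffee break starts at 7:50 AM and the tutorial starts at 9:05 AM, so the coffee break is first.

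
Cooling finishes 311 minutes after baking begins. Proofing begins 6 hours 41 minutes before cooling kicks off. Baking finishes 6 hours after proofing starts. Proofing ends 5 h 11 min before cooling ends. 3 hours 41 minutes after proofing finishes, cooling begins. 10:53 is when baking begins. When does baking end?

Cooling ends at 10:53 + 311 min = 16:04.
Proofing ends at 16:04 − 311 min = 10:53.
Cooling starts at 10:53 + 221 min = 14:34.
Proofing starts at 14:34 − 401 min = 07:53.
Baking ends at 07:53 + 360 min = 13:53.

13:53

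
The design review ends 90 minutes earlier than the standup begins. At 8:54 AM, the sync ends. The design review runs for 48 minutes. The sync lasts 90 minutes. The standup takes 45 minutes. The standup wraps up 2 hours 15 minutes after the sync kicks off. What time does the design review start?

The sync starts at 8:54 AM − 90 min = 7:24 AM.
The standup ends at 7:24 AM + 135 min = 9:39 AM.
The standup starts at 9:39 AM − 45 min = 8:54 AM.
The design review ends at 8:54 AM − 90 min = 7:24 AM.
The design review starts at 7:24 AM − 48 min = 6:36 AM.

6:36 AM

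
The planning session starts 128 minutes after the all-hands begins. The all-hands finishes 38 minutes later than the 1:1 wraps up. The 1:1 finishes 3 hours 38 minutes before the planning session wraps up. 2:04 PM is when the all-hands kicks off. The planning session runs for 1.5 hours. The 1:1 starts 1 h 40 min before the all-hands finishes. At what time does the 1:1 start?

The planning session starts at 2:04 PM + 128 min = 4:12 PM.
The planning session ends at 4:12 PM + 90 min = 5:42 PM.
The 1:1 ends at 5:42 PM − 218 min = 2:04 PM.
The all-hands ends at 2:04 PM + 38 min = 2:42 PM.
The 1:1 starts at 2:42 PM − 100 min = 1:02 PM.

1:02 PM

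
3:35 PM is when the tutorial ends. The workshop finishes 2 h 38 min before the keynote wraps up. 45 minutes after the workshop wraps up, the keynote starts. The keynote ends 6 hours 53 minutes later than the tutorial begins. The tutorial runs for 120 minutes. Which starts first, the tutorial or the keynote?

the tutorial

The tutorial starts at 3:35 PM − 120 min = 1:35 PM.
The keynote ends at 1:35 PM + 413 min = 8:28 PM.
The workshop ends at 8:28 PM − 158 min = 5:50 PM.
The keynote starts at 5:50 PM + 45 min = 6:35 PM.
The tutorial starts at 1:35 PM and the keynote starts at 6:35 PM, so the tutorial is first.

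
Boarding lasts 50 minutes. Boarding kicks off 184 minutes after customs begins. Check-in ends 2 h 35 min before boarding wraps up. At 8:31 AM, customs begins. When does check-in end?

9:50 AM

Boarding starts at 8:31 AM + 184 min = 11:35 AM.
Boarding ends at 11:35 AM + 50 min = 12:25 PM.
Check-in ends at 12:25 PM − 155 min = 9:50 AM.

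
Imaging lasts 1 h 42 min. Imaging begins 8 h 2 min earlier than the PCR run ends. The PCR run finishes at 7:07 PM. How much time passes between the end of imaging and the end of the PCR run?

380 minutes

Imaging starts at 7:07 PM − 482 min = 11:05 AM.
Imaging ends at 11:05 AM + 102 min = 12:47 PM.
From 12:47 PM to 7:07 PM is 380 minutes.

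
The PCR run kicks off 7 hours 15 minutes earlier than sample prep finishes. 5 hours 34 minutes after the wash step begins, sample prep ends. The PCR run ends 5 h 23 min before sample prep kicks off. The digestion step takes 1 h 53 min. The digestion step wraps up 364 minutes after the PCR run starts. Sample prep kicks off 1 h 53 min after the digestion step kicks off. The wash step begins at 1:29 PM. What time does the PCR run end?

12:29 PM

Sample prep ends at 1:29 PM + 334 min = 7:03 PM.
The PCR run starts at 7:03 PM − 435 min = 11:48 AM.
The digestion step ends at 11:48 AM + 364 min = 5:52 PM.
The digestion step starts at 5:52 PM − 113 min = 3:59 PM.
Sample prep starts at 3:59 PM + 113 min = 5:52 PM.
The PCR run ends at 5:52 PM − 323 min = 12:29 PM.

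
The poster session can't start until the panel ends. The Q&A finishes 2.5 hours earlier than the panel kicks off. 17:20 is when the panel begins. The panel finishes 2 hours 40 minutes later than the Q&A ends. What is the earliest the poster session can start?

17:30

The Q&A ends at 17:20 − 150 min = 14:50.
The panel ends at 14:50 + 160 min = 17:30.
The poster session is bounded by the panel, so the earliest it can start is 17:30.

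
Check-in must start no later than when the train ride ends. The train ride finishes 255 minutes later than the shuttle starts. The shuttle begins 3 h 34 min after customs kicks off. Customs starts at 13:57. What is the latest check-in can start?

21:46

The shuttle starts at 13:57 + 214 min = 17:31.
The train ride ends at 17:31 + 255 min = 21:46.
Check-in is bounded by the train ride, so the latest it can start is 21:46.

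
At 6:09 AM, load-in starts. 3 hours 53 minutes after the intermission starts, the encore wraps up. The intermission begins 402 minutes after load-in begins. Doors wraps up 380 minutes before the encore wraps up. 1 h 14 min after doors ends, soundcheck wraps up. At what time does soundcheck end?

The intermission starts at 6:09 AM + 402 min = 12:51 PM.
The encore ends at 12:51 PM + 233 min = 4:44 PM.
Doors ends at 4:44 PM − 380 min = 10:24 AM.
Soundcheck ends at 10:24 AM + 74 min = 11:38 AM.

11:38 AM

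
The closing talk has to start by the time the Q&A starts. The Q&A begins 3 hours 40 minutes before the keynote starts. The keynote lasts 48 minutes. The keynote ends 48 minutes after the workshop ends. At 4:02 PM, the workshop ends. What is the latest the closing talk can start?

The keynote ends at 4:02 PM + 48 min = 4:50 PM.
The keynote starts at 4:50 PM − 48 min = 4:02 PM.
The Q&A starts at 4:02 PM − 220 min = 12:22 PM.
The closing talk is bounded by the Q&A, so the latest it can start is 12:22 PM.

12:22 PM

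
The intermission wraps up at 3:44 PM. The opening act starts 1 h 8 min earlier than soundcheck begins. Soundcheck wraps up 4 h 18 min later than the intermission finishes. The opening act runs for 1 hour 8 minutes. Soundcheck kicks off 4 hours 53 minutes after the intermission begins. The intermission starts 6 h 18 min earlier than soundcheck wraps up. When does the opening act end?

6:37 PM

Soundcheck ends at 3:44 PM + 258 min = 8:02 PM.
The intermission starts at 8:02 PM − 378 min = 1:44 PM.
Soundcheck starts at 1:44 PM + 293 min = 6:37 PM.
The opening act starts at 6:37 PM − 68 min = 5:29 PM.
The opening act ends at 5:29 PM + 68 min = 6:37 PM.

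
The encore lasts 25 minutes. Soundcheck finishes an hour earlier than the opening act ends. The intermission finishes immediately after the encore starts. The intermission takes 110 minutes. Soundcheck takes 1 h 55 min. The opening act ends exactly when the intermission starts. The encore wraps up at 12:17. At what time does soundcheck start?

07:07

The encore starts at 12:17 − 25 min = 11:52.
So the intermission ends at 11:52.
The intermission starts at 11:52 − 110 min = 10:02.
So the opening act ends at 10:02.
Soundcheck ends at 10:02 − 60 min = 09:02.
Soundcheck starts at 09:02 − 115 min = 07:07.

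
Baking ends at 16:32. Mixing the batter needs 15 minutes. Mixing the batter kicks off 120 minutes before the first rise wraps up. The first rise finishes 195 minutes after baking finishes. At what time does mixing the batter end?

The first rise ends at 16:32 + 195 min = 19:47.
Mixing the batter starts at 19:47 − 120 min = 17:47.
Mixing the batter ends at 17:47 + 15 min = 18:02.

18:02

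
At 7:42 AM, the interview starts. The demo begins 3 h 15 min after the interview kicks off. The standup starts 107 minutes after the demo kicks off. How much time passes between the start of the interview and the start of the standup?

5 hours 2 minutes

The demo starts at 7:42 AM + 195 min = 10:57 AM.
The standup starts at 10:57 AM + 107 min = 12:44 PM.
From 7:42 AM to 12:44 PM is 5 hours 2 minutes.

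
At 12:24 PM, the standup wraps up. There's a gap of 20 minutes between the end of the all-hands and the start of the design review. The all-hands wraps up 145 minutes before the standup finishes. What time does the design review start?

The all-hands ends at 12:24 PM − 145 min = 9:59 AM.
The design review starts at 9:59 AM + 20 min = 10:19 AM.

10:19 AM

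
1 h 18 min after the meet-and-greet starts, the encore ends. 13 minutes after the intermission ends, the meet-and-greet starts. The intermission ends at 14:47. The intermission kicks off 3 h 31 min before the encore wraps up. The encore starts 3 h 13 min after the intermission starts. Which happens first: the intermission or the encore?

The meet-and-greet starts at 14:47 + 13 min = 15:00.
The encore ends at 15:00 + 78 min = 16:18.
The intermission starts at 16:18 − 211 min = 12:47.
The encore starts at 12:47 + 193 min = 16:00.
The intermission starts at 12:47 and the encore starts at 16:00, so the intermission is first.

the intermission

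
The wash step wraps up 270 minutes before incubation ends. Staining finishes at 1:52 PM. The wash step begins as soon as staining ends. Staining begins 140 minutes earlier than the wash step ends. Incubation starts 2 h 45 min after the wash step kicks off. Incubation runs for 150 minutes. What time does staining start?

The wash step starts at 1:52 PM.
Incubation starts at 1:52 PM + 165 min = 4:37 PM.
Incubation ends at 4:37 PM + 150 min = 7:07 PM.
The wash step ends at 7:07 PM − 270 min = 2:37 PM.
Staining starts at 2:37 PM − 140 min = 12:17 PM.

12:17 PM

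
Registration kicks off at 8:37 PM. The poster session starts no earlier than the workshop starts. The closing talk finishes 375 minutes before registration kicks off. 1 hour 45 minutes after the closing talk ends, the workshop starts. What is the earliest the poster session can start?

The closing talk ends at 8:37 PM − 375 min = 2:22 PM.
The workshop starts at 2:22 PM + 105 min = 4:07 PM.
The poster session is bounded by the workshop, so the earliest it can start is 4:07 PM.

4:07 PM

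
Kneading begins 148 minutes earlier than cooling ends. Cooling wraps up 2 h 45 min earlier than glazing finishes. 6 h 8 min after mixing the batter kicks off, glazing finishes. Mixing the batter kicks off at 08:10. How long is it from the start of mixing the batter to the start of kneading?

Glazing ends at 08:10 + 368 min = 14:18.
Cooling ends at 14:18 − 165 min = 11:33.
Kneading starts at 11:33 − 148 min = 09:05.
From 08:10 to 09:05 is 55 minutes.

55 minutes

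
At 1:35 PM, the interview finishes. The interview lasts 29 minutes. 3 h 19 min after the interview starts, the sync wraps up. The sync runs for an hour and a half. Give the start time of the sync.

2:55 PM

The interview starts at 1:35 PM − 29 min = 1:06 PM.
The sync ends at 1:06 PM + 199 min = 4:25 PM.
The sync starts at 4:25 PM − 90 min = 2:55 PM.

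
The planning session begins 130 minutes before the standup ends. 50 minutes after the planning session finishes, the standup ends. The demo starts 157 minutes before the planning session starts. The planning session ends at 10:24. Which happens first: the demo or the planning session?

The standup ends at 10:24 + 50 min = 11:14.
The planning session starts at 11:14 − 130 min = 09:04.
The demo starts at 09:04 − 157 min = 06:27.
The demo starts at 06:27 and the planning session starts at 09:04, so the demo is first.

the demo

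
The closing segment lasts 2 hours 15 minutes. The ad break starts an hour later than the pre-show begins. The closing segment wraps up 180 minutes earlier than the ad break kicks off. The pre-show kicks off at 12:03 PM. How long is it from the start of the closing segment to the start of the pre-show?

4 h 15 min

The ad break starts at 12:03 PM + 60 min = 1:03 PM.
The closing segment ends at 1:03 PM − 180 min = 10:03 AM.
The closing segment starts at 10:03 AM − 135 min = 7:48 AM.
From 7:48 AM to 12:03 PM is 4 h 15 min.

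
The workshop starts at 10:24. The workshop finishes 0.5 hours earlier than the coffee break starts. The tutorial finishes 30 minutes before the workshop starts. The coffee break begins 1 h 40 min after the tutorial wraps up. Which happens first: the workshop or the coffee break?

the workshop

The tutorial ends at 10:24 − 30 min = 09:54.
The coffee break starts at 09:54 + 100 min = 11:34.
The workshop starts at 10:24 and the coffee break starts at 11:34, so the workshop is first.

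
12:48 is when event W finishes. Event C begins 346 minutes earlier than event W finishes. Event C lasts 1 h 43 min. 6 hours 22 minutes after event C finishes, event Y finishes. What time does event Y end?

Event C starts at 12:48 − 346 min = 07:02.
Event C ends at 07:02 + 103 min = 08:45.
Event Y ends at 08:45 + 382 min = 15:07.

15:07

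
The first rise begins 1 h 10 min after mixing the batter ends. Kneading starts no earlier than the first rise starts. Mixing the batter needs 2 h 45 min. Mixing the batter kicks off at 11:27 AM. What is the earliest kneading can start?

3:22 PM

Mixing the batter ends at 11:27 AM + 165 min = 2:12 PM.
The first rise starts at 2:12 PM + 70 min = 3:22 PM.
Kneading is bounded by the first rise, so the earliest it can start is 3:22 PM.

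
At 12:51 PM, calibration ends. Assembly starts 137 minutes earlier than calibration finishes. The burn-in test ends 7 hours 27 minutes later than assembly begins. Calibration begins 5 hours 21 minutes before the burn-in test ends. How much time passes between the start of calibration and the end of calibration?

11 minutes

Assembly starts at 12:51 PM − 137 min = 10:34 AM.
The burn-in test ends at 10:34 AM + 447 min = 6:01 PM.
Calibration starts at 6:01 PM − 321 min = 12:40 PM.
From 12:40 PM to 12:51 PM is 11 minutes.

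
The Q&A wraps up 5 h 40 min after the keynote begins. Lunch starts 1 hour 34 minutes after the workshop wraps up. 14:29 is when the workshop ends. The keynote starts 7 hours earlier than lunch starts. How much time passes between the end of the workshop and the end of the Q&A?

14 minutes

Lunch starts at 14:29 + 94 min = 16:03.
The keynote starts at 16:03 − 420 min = 09:03.
The Q&A ends at 09:03 + 340 min = 14:43.
From 14:29 to 14:43 is 14 minutes.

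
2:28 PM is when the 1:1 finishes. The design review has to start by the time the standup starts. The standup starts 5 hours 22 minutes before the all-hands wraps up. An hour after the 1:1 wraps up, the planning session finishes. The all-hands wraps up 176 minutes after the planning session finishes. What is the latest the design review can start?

The planning session ends at 2:28 PM + 60 min = 3:28 PM.
The all-hands ends at 3:28 PM + 176 min = 6:24 PM.
The standup starts at 6:24 PM − 322 min = 1:02 PM.
The design review is bounded by the standup, so the latest it can start is 1:02 PM.

1:02 PM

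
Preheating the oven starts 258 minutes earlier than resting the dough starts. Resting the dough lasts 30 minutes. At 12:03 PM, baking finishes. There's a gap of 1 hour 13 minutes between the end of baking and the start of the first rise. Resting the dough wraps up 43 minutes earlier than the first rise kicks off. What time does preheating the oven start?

The first rise starts at 12:03 PM + 73 min = 1:16 PM.
Resting the dough ends at 1:16 PM − 43 min = 12:33 PM.
Resting the dough starts at 12:33 PM − 30 min = 12:03 PM.
Preheating the oven starts at 12:03 PM − 258 min = 7:45 AM.

7:45 AM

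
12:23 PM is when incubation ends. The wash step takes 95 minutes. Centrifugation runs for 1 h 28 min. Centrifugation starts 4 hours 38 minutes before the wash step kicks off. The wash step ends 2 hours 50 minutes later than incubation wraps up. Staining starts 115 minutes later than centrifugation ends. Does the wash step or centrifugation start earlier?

centrifugation

The wash step ends at 12:23 PM + 170 min = 3:13 PM.
The wash step starts at 3:13 PM − 95 min = 1:38 PM.
Centrifugation starts at 1:38 PM − 278 min = 9:00 AM.
The wash step starts at 1:38 PM and centrifugation starts at 9:00 AM, so centrifugation is first.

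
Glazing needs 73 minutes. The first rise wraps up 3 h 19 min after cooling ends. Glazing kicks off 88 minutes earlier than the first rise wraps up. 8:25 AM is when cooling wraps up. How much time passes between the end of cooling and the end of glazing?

The first rise ends at 8:25 AM + 199 min = 11:44 AM.
Glazing starts at 11:44 AM − 88 min = 10:16 AM.
Glazing ends at 10:16 AM + 73 min = 11:29 AM.
From 8:25 AM to 11:29 AM is 184 minutes.

184 minutes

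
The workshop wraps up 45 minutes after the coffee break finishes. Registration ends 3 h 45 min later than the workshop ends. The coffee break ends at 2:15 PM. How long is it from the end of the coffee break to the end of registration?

The workshop ends at 2:15 PM + 45 min = 3:00 PM.
Registration ends at 3:00 PM + 225 min = 6:45 PM.
From 2:15 PM to 6:45 PM is 4 hours 30 minutes.

4 hours 30 minutes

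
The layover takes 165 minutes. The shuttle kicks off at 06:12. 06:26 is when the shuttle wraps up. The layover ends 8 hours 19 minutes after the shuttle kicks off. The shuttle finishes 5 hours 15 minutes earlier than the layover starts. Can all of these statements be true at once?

The layover ends at 06:12 + 499 min = 14:31.
The layover starts at 14:31 − 165 min = 11:46.
The shuttle ends at 11:46 − 315 min = 06:31.
But the shuttle is also said to end at 06:26 — a 5-minute conflict.

No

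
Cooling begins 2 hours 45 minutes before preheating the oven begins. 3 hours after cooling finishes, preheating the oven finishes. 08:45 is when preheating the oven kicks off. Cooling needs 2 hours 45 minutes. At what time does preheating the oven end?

Cooling starts at 08:45 − 165 min = 06:00.
Cooling ends at 06:00 + 165 min = 08:45.
Preheating the oven ends at 08:45 + 180 min = 11:45.

11:45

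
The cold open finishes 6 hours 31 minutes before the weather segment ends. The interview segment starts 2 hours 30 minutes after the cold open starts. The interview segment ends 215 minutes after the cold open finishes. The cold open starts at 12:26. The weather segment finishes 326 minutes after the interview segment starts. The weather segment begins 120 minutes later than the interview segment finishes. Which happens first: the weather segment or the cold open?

the cold open

The interview segment starts at 12:26 + 150 min = 14:56.
The weather segment ends at 14:56 + 326 min = 20:22.
The cold open ends at 20:22 − 391 min = 13:51.
The interview segment ends at 13:51 + 215 min = 17:26.
The weather segment starts at 17:26 + 120 min = 19:26.
The weather segment starts at 19:26 and the cold open starts at 12:26, so the cold open is first.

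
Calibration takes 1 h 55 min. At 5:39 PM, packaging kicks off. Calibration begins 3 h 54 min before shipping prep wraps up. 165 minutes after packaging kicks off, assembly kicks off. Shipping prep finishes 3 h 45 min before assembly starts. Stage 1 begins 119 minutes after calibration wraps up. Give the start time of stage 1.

Assembly starts at 5:39 PM + 165 min = 8:24 PM.
Shipping prep ends at 8:24 PM − 225 min = 4:39 PM.
Calibration starts at 4:39 PM − 234 min = 12:45 PM.
Calibration ends at 12:45 PM + 115 min = 2:40 PM.
Stage 1 starts at 2:40 PM + 119 min = 4:39 PM.

4:39 PM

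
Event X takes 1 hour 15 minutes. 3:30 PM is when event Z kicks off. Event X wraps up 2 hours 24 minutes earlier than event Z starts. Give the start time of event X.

Event X ends at 3:30 PM − 144 min = 1:06 PM.
Event X starts at 1:06 PM − 75 min = 11:51 AM.

11:51 AM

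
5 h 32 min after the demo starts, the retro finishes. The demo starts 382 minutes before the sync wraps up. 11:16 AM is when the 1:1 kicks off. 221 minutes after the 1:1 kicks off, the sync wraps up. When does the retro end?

The sync ends at 11:16 AM + 221 min = 2:57 PM.
The demo starts at 2:57 PM − 382 min = 8:35 AM.
The retro ends at 8:35 AM + 332 min = 2:07 PM.

2:07 PM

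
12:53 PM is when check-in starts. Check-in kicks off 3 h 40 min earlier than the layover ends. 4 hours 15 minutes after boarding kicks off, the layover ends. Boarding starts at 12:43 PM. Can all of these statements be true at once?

The layover ends at 12:43 PM + 255 min = 4:58 PM.
Check-in starts at 4:58 PM − 220 min = 1:18 PM.
But check-in is also said to start at 12:53 PM — a 25-minute conflict.

No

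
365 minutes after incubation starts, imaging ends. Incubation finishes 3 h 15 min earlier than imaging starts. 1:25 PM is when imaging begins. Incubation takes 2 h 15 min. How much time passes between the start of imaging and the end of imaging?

Incubation ends at 1:25 PM − 195 min = 10:10 AM.
Incubation starts at 10:10 AM − 135 min = 7:55 AM.
Imaging ends at 7:55 AM + 365 min = 2:00 PM.
From 1:25 PM to 2:00 PM is 35 minutes.

35 minutes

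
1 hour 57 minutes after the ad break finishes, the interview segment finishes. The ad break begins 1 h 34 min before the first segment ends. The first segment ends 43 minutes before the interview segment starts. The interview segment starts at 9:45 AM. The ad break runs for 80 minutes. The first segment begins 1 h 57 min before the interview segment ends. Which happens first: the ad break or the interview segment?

The first segment ends at 9:45 AM − 43 min = 9:02 AM.
The ad break starts at 9:02 AM − 94 min = 7:28 AM.
The ad break starts at 7:28 AM and the interview segment starts at 9:45 AM, so the ad break is first.

the ad break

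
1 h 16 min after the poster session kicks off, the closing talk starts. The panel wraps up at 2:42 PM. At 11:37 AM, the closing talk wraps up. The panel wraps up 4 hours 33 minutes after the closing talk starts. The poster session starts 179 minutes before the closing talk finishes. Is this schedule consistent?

No

The poster session starts at 11:37 AM − 179 min = 8:38 AM.
The closing talk starts at 8:38 AM + 76 min = 9:54 AM.
The panel ends at 9:54 AM + 273 min = 2:27 PM.
But the panel is also said to end at 2:42 PM — a 15-minute conflict.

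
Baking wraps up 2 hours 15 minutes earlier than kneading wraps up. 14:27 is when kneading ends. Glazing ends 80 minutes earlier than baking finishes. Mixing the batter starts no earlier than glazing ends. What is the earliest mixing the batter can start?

Baking ends at 14:27 − 135 min = 12:12.
Glazing ends at 12:12 − 80 min = 10:52.
Mixing the batter is bounded by glazing, so the earliest it can start is 10:52.

10:52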